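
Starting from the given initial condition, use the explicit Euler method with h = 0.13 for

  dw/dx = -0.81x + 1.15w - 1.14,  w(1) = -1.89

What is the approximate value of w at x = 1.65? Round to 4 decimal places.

Euler: w_{n+1} = w_n + h·f(x_n, w_n).
x=1.000000, w=-1.890000: f=-4.123500 → w ← -1.890000 + 0.13·(-4.123500) = -2.426055
x=1.130000, w=-2.426055: f=-4.845263 → w ← -2.426055 + 0.13·(-4.845263) = -3.055939
x=1.260000, w=-3.055939: f=-5.674930 → w ← -3.055939 + 0.13·(-5.674930) = -3.793680
x=1.390000, w=-3.793680: f=-6.628632 → w ← -3.793680 + 0.13·(-6.628632) = -4.655402
x=1.520000, w=-4.655402: f=-7.724913 → w ← -4.655402 + 0.13·(-7.724913) = -5.659641
w(1.65) ≈ -5.6596

-5.6596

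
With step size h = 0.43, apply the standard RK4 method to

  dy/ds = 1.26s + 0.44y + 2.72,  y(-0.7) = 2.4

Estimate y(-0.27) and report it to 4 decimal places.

RK4: k1 = f(s_n, y_n); k2 = f(s_n + h/2, y_n + (h/2)·k1); k3 = f(s_n + h/2, y_n + (h/2)·k2); k4 = f(s_n + h, y_n + h·k3); y_{n+1} = y_n + (h/6)·(k1 + 2k2 + 2k3 + k4).
s=-0.700000, y=2.400000:
  k1 = f(-0.700000, 2.400000) = 2.894000
  k2 = f(-0.485000, 3.022210) = 3.438672
  k3 = f(-0.485000, 3.139315) = 3.490198
  k4 = f(-0.270000, 3.900785) = 4.096146
  y ← 2.400000 + (0.43/6)·(k1 + 2k2 + 2k3 + k4) = 3.894099
y(-0.27) ≈ 3.8941

3.8941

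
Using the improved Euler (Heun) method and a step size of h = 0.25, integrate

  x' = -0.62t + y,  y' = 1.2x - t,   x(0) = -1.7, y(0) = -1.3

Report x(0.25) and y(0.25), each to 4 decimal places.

-2.1081, -1.8900

Heun on (x,y): k1 = f(t_n, state_n); k2 = f(t_n + h, state_n + h·k1); state_{n+1} = state_n + (h/2)·(k1 + k2).
0.000000: (-1.700000, -1.300000)
  k1 = (-1.300000, -2.040000)
  predictor → (-2.025000, -1.810000)
  k2 = (-1.965000, -2.680000)
  → (-2.108125, -1.890000)
(x(0.25), y(0.25)) ≈ (-2.1081, -1.8900)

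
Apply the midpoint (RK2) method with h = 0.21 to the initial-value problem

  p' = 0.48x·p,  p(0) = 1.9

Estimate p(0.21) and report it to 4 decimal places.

Midpoint: k1 = f(x_n, p_n); k2 = f(x_n + h/2, p_n + (h/2)·k1); p_{n+1} = p_n + h·k2.
x=0.000000, p=1.900000:
  k1 = f(0.000000, 1.900000) = 0.000000
  k2 = f(0.105000, 1.900000) = 0.095760
  p ← 1.900000 + 0.21·0.095760 = 1.920110
p(0.21) ≈ 1.9201

1.9201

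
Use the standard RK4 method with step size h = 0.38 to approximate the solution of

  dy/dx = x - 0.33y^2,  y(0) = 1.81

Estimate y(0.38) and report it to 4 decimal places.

1.5388

RK4: k1 = f(x_n, y_n); k2 = f(x_n + h/2, y_n + (h/2)·k1); k3 = f(x_n + h/2, y_n + (h/2)·k2); k4 = f(x_n + h, y_n + h·k3); y_{n+1} = y_n + (h/6)·(k1 + 2k2 + 2k3 + k4).
x=0.000000, y=1.810000:
  k1 = f(0.000000, 1.810000) = -1.081113
  k2 = f(0.190000, 1.604589) = -0.659652
  k3 = f(0.190000, 1.684666) = -0.746573
  k4 = f(0.380000, 1.526302) = -0.388768
  y ← 1.810000 + (0.38/6)·(k1 + 2k2 + 2k3 + k4) = 1.538786
y(0.38) ≈ 1.5388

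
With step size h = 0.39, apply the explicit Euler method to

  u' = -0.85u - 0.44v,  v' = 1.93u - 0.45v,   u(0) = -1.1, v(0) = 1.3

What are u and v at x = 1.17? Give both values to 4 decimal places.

-0.3670, -0.9428

Euler on (u,v): u_{n+1} = u_n + h·u', v_{n+1} = v_n + h·v'.
0.000000: (-1.100000, 1.300000); f=(0.363000, -2.708000) → (-0.958430, 0.243880)
0.390000: (-0.958430, 0.243880); f=(0.707358, -1.959516) → (-0.682560, -0.520331)
0.780000: (-0.682560, -0.520331); f=(0.809122, -1.083192) → (-0.367003, -0.942776)
(u(1.17), v(1.17)) ≈ (-0.3670, -0.9428)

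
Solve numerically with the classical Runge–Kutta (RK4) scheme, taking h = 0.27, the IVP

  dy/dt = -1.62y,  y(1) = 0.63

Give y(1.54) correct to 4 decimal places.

0.2628

RK4: k1 = f(t_n, y_n); k2 = f(t_n + h/2, y_n + (h/2)·k1); k3 = f(t_n + h/2, y_n + (h/2)·k2); k4 = f(t_n + h, y_n + h·k3); y_{n+1} = y_n + (h/6)·(k1 + 2k2 + 2k3 + k4).
t=1.000000, y=0.630000:
  k1 = f(1.000000, 0.630000) = -1.020600
  k2 = f(1.135000, 0.492219) = -0.797395
  k3 = f(1.135000, 0.522352) = -0.846210
  k4 = f(1.270000, 0.401523) = -0.650468
  y ← 0.630000 + (0.27/6)·(k1 + 2k2 + 2k3 + k4) = 0.406878
t=1.270000, y=0.406878:
  k1 = f(1.270000, 0.406878) = -0.659142
  k2 = f(1.405000, 0.317893) = -0.514987
  k3 = f(1.405000, 0.337354) = -0.546514
  k4 = f(1.540000, 0.259319) = -0.420096
  y ← 0.406878 + (0.27/6)·(k1 + 2k2 + 2k3 + k4) = 0.262777
y(1.54) ≈ 0.2628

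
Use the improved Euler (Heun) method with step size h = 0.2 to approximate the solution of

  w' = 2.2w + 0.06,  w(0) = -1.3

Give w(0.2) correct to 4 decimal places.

Heun: k1 = f(x_n, w_n); k2 = f(x_n + h, w_n + h·k1); w_{n+1} = w_n + (h/2)·(k1 + k2).
x=0.000000, w=-1.300000:
  k1 = f(0.000000, -1.300000) = -2.800000
  k2 = f(0.200000, -1.860000) = -4.032000
  w ← -1.300000 + (0.2/2)·(-2.800000 + (-4.032000)) = -1.983200
w(0.2) ≈ -1.9832

-1.9832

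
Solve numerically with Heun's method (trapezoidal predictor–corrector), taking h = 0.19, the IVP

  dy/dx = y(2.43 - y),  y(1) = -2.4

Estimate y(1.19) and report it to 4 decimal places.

Heun: k1 = f(x_n, y_n); k2 = f(x_n + h, y_n + h·k1); y_{n+1} = y_n + (h/2)·(k1 + k2).
x=1.000000, y=-2.400000:
  k1 = f(1.000000, -2.400000) = -11.592000
  k2 = f(1.190000, -4.602480) = -32.366849
  y ← -2.400000 + (0.19/2)·(-11.592000 + (-32.366849)) = -6.576091
y(1.19) ≈ -6.5761

-6.5761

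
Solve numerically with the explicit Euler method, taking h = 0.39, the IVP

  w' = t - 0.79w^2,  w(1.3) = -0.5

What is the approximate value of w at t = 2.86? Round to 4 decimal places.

Euler: w_{n+1} = w_n + h·f(t_n, w_n).
t=1.300000, w=-0.500000: f=1.102500 → w ← -0.500000 + 0.39·1.102500 = -0.070025
t=1.690000, w=-0.070025: f=1.686126 → w ← -0.070025 + 0.39·1.686126 = 0.587564
t=2.080000, w=0.587564: f=1.807267 → w ← 0.587564 + 0.39·1.807267 = 1.292398
t=2.470000, w=1.292398: f=1.150468 → w ← 1.292398 + 0.39·1.150468 = 1.741081
w(2.86) ≈ 1.7411

1.7411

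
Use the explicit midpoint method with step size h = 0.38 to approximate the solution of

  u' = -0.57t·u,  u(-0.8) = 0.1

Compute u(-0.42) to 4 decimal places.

0.1144

Midpoint: k1 = f(t_n, u_n); k2 = f(t_n + h/2, u_n + (h/2)·k1); u_{n+1} = u_n + h·k2.
t=-0.800000, u=0.100000:
  k1 = f(-0.800000, 0.100000) = 0.045600
  k2 = f(-0.610000, 0.108664) = 0.037782
  u ← 0.100000 + 0.38·0.037782 = 0.114357
u(-0.42) ≈ 0.1144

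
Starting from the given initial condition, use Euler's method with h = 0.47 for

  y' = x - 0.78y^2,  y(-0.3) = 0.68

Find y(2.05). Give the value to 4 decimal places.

Euler: y_{n+1} = y_n + h·f(x_n, y_n).
x=-0.300000, y=0.680000: f=-0.660672 → y ← 0.680000 + 0.47·(-0.660672) = 0.369484
x=0.170000, y=0.369484: f=0.063516 → y ← 0.369484 + 0.47·0.063516 = 0.399336
x=0.640000, y=0.399336: f=0.515614 → y ← 0.399336 + 0.47·0.515614 = 0.641675
x=1.110000, y=0.641675: f=0.788838 → y ← 0.641675 + 0.47·0.788838 = 1.012429
x=1.580000, y=1.012429: f=0.780491 → y ← 1.012429 + 0.47·0.780491 = 1.379259
y(2.05) ≈ 1.3793

1.3793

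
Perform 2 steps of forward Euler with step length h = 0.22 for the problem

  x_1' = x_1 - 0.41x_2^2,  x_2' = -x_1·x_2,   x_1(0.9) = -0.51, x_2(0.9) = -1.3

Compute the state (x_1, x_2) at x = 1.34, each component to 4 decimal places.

-1.1336, -1.6923

Euler on (x_1,x_2): x_1_{n+1} = x_1_n + h·x_1', x_2_{n+1} = x_2_n + h·x_2'.
0.900000: (-0.510000, -1.300000); f=(-1.202900, -0.663000) → (-0.774638, -1.445860)
1.120000: (-0.774638, -1.445860); f=(-1.631748, -1.120018) → (-1.133622, -1.692264)
(x_1(1.34), x_2(1.34)) ≈ (-1.1336, -1.6923)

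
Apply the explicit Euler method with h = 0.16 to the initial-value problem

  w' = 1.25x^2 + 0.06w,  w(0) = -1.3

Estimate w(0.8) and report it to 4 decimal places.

-1.2090

Euler: w_{n+1} = w_n + h·f(x_n, w_n).
x=0.000000, w=-1.300000: f=-0.078000 → w ← -1.300000 + 0.16·(-0.078000) = -1.312480
x=0.160000, w=-1.312480: f=-0.046749 → w ← -1.312480 + 0.16·(-0.046749) = -1.319960
x=0.320000, w=-1.319960: f=0.048802 → w ← -1.319960 + 0.16·0.048802 = -1.312151
x=0.480000, w=-1.312151: f=0.209271 → w ← -1.312151 + 0.16·0.209271 = -1.278668
x=0.640000, w=-1.278668: f=0.435280 → w ← -1.278668 + 0.16·0.435280 = -1.209023
w(0.8) ≈ -1.2090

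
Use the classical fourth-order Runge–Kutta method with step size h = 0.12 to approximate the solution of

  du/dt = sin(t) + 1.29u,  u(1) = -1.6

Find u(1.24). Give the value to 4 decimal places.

RK4: k1 = f(t_n, u_n); k2 = f(t_n + h/2, u_n + (h/2)·k1); k3 = f(t_n + h/2, u_n + (h/2)·k2); k4 = f(t_n + h, u_n + h·k3); u_{n+1} = u_n + (h/6)·(k1 + 2k2 + 2k3 + k4).
t=1.000000, u=-1.600000:
  k1 = f(1.000000, -1.600000) = -1.222529
  k2 = f(1.060000, -1.673352) = -1.286268
  k3 = f(1.060000, -1.677176) = -1.291202
  k4 = f(1.120000, -1.754944) = -1.363778
  u ← -1.600000 + (0.12/6)·(k1 + 2k2 + 2k3 + k4) = -1.754825
t=1.120000, u=-1.754825:
  k1 = f(1.120000, -1.754825) = -1.363624
  k2 = f(1.180000, -1.836642) = -1.444663
  k3 = f(1.180000, -1.841505) = -1.450935
  k4 = f(1.240000, -1.928937) = -1.542545
  u ← -1.754825 + (0.12/6)·(k1 + 2k2 + 2k3 + k4) = -1.928772
u(1.24) ≈ -1.9288

-1.9288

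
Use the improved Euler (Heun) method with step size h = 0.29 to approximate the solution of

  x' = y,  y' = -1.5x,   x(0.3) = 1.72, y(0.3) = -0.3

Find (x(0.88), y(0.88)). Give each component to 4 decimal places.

Heun on (x,y): k1 = f(t_n, state_n); k2 = f(t_n + h, state_n + h·k1); state_{n+1} = state_n + (h/2)·(k1 + k2).
0.300000: (1.720000, -0.300000)
  k1 = (-0.300000, -2.580000)
  predictor → (1.633000, -1.048200)
  k2 = (-1.048200, -2.449500)
  → (1.524511, -1.029278)
0.590000: (1.524511, -1.029278)
  k1 = (-1.029278, -2.286766)
  predictor → (1.226021, -1.692440)
  k2 = (-1.692440, -1.839031)
  → (1.129862, -1.627518)
(x(0.88), y(0.88)) ≈ (1.1299, -1.6275)

1.1299, -1.6275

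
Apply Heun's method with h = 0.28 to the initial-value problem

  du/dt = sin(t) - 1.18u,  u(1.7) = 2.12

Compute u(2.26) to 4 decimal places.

Heun: k1 = f(t_n, u_n); k2 = f(t_n + h, u_n + h·k1); u_{n+1} = u_n + (h/2)·(k1 + k2).
t=1.700000, u=2.120000:
  k1 = f(1.700000, 2.120000) = -1.509935
  k2 = f(1.980000, 1.697218) = -1.085279
  u ← 2.120000 + (0.28/2)·(-1.509935 + (-1.085279)) = 1.756670
t=1.980000, u=1.756670:
  k1 = f(1.980000, 1.756670) = -1.155433
  k2 = f(2.260000, 1.433149) = -0.919363
  u ← 1.756670 + (0.28/2)·(-1.155433 + (-0.919363)) = 1.466199
u(2.26) ≈ 1.4662

1.4662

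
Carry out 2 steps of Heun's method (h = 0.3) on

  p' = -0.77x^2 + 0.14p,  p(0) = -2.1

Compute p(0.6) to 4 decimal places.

-2.3472

Heun: k1 = f(x_n, p_n); k2 = f(x_n + h, p_n + h·k1); p_{n+1} = p_n + (h/2)·(k1 + k2).
x=0.000000, p=-2.100000:
  k1 = f(0.000000, -2.100000) = -0.294000
  k2 = f(0.300000, -2.188200) = -0.375648
  p ← -2.100000 + (0.3/2)·(-0.294000 + (-0.375648)) = -2.200447
x=0.300000, p=-2.200447:
  k1 = f(0.300000, -2.200447) = -0.377363
  k2 = f(0.600000, -2.313656) = -0.601112
  p ← -2.200447 + (0.3/2)·(-0.377363 + (-0.601112)) = -2.347218
p(0.6) ≈ -2.3472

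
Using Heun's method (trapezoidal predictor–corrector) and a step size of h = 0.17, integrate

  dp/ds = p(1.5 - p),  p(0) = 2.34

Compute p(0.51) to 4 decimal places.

Heun: k1 = f(s_n, p_n); k2 = f(s_n + h, p_n + h·k1); p_{n+1} = p_n + (h/2)·(k1 + k2).
s=0.000000, p=2.340000:
  k1 = f(0.000000, 2.340000) = -1.965600
  k2 = f(0.170000, 2.005848) = -1.014654
  p ← 2.340000 + (0.17/2)·(-1.965600 + (-1.014654)) = 2.086678
s=0.170000, p=2.086678:
  k1 = f(0.170000, 2.086678) = -1.224209
  k2 = f(0.340000, 1.878563) = -0.711154
  p ← 2.086678 + (0.17/2)·(-1.224209 + (-0.711154)) = 1.922173
s=0.340000, p=1.922173:
  k1 = f(0.340000, 1.922173) = -0.811488
  k2 = f(0.510000, 1.784219) = -0.507110
  p ← 1.922173 + (0.17/2)·(-0.811488 + (-0.507110)) = 1.810092
p(0.51) ≈ 1.8101

1.8101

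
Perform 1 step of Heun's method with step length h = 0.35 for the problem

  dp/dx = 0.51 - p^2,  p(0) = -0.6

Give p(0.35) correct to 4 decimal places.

Heun: k1 = f(x_n, p_n); k2 = f(x_n + h, p_n + h·k1); p_{n+1} = p_n + (h/2)·(k1 + k2).
x=0.000000, p=-0.600000:
  k1 = f(0.000000, -0.600000) = 0.150000
  k2 = f(0.350000, -0.547500) = 0.210244
  p ← -0.600000 + (0.35/2)·(0.150000 + 0.210244) = -0.536957
p(0.35) ≈ -0.5370

-0.5370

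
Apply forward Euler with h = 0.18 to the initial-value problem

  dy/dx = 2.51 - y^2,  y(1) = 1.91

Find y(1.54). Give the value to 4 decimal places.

1.6050

Euler: y_{n+1} = y_n + h·f(x_n, y_n).
x=1.000000, y=1.910000: f=-1.138100 → y ← 1.910000 + 0.18·(-1.138100) = 1.705142
x=1.180000, y=1.705142: f=-0.397509 → y ← 1.705142 + 0.18·(-0.397509) = 1.633590
x=1.360000, y=1.633590: f=-0.158617 → y ← 1.633590 + 0.18·(-0.158617) = 1.605039
y(1.54) ≈ 1.6050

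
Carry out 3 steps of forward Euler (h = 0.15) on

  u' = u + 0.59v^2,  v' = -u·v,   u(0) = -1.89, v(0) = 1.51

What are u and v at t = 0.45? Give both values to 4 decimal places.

-1.6672, 3.2402

Euler on (u,v): u_{n+1} = u_n + h·u', v_{n+1} = v_n + h·v'.
0.000000: (-1.890000, 1.510000); f=(-0.544741, 2.853900) → (-1.971711, 1.938085)
0.150000: (-1.971711, 1.938085); f=(0.244431, 3.821344) → (-1.935046, 2.511287)
0.300000: (-1.935046, 2.511287); f=(1.785824, 4.859456) → (-1.667173, 3.240205)
(u(0.45), v(0.45)) ≈ (-1.6672, 3.2402)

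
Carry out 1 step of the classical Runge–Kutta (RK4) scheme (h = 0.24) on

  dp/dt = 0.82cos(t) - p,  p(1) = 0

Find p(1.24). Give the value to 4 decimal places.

0.0753

RK4: k1 = f(t_n, p_n); k2 = f(t_n + h/2, p_n + (h/2)·k1); k3 = f(t_n + h/2, p_n + (h/2)·k2); k4 = f(t_n + h, p_n + h·k3); p_{n+1} = p_n + (h/6)·(k1 + 2k2 + 2k3 + k4).
t=1.000000, p=0.000000:
  k1 = f(1.000000, 0.000000) = 0.443048
  k2 = f(1.120000, 0.053166) = 0.304094
  k3 = f(1.120000, 0.036491) = 0.320768
  k4 = f(1.240000, 0.076984) = 0.189349
  p ← 0.000000 + (0.24/6)·(k1 + 2k2 + 2k3 + k4) = 0.075285
p(1.24) ≈ 0.0753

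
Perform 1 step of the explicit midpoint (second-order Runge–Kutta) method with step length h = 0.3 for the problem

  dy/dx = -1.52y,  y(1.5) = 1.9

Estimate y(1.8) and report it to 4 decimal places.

1.2311

Midpoint: k1 = f(x_n, y_n); k2 = f(x_n + h/2, y_n + (h/2)·k1); y_{n+1} = y_n + h·k2.
x=1.500000, y=1.900000:
  k1 = f(1.500000, 1.900000) = -2.888000
  k2 = f(1.650000, 1.466800) = -2.229536
  y ← 1.900000 + 0.3·(-2.229536) = 1.231139
y(1.8) ≈ 1.2311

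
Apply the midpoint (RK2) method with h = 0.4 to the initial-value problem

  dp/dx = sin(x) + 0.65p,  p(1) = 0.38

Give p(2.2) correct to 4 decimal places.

Midpoint: k1 = f(x_n, p_n); k2 = f(x_n + h/2, p_n + (h/2)·k1); p_{n+1} = p_n + h·k2.
x=1.000000, p=0.380000:
  k1 = f(1.000000, 0.380000) = 1.088471
  k2 = f(1.200000, 0.597694) = 1.320540
  p ← 0.380000 + 0.4·1.320540 = 0.908216
x=1.400000, p=0.908216:
  k1 = f(1.400000, 0.908216) = 1.575790
  k2 = f(1.600000, 1.223374) = 1.794767
  p ← 0.908216 + 0.4·1.794767 = 1.626123
x=1.800000, p=1.626123:
  k1 = f(1.800000, 1.626123) = 2.030827
  k2 = f(2.000000, 2.032288) = 2.230285
  p ← 1.626123 + 0.4·2.230285 = 2.518237
p(2.2) ≈ 2.5182

2.5182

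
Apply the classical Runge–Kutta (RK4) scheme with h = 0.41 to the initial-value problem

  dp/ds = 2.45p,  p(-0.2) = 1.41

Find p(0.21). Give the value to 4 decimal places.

3.8357

RK4: k1 = f(s_n, p_n); k2 = f(s_n + h/2, p_n + (h/2)·k1); k3 = f(s_n + h/2, p_n + (h/2)·k2); k4 = f(s_n + h, p_n + h·k3); p_{n+1} = p_n + (h/6)·(k1 + 2k2 + 2k3 + k4).
s=-0.200000, p=1.410000:
  k1 = f(-0.200000, 1.410000) = 3.454500
  k2 = f(0.005000, 2.118173) = 5.189523
  k3 = f(0.005000, 2.473852) = 6.060938
  k4 = f(0.210000, 3.894984) = 9.542712
  p ← 1.410000 + (0.41/6)·(k1 + 2k2 + 2k3 + k4) = 3.835706
p(0.21) ≈ 3.8357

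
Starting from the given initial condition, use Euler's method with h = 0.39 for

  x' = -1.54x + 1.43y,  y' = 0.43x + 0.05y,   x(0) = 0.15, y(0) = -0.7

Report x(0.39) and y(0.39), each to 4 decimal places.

-0.3305, -0.6885

Euler on (x,y): x_{n+1} = x_n + h·x', y_{n+1} = y_n + h·y'.
0.000000: (0.150000, -0.700000); f=(-1.232000, 0.029500) → (-0.330480, -0.688495)
(x(0.39), y(0.39)) ≈ (-0.3305, -0.6885)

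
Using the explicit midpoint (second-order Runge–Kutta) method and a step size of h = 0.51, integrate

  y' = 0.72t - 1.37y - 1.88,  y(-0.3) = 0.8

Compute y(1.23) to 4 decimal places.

Midpoint: k1 = f(t_n, y_n); k2 = f(t_n + h/2, y_n + (h/2)·k1); y_{n+1} = y_n + h·k2.
t=-0.300000, y=0.800000:
  k1 = f(-0.300000, 0.800000) = -3.192000
  k2 = f(-0.045000, -0.013960) = -1.893275
  y ← 0.800000 + 0.51·(-1.893275) = -0.165570
t=0.210000, y=-0.165570:
  k1 = f(0.210000, -0.165570) = -1.501969
  k2 = f(0.465000, -0.548572) = -0.793656
  y ← -0.165570 + 0.51·(-0.793656) = -0.570335
t=0.720000, y=-0.570335:
  k1 = f(0.720000, -0.570335) = -0.580241
  k2 = f(0.975000, -0.718296) = -0.193934
  y ← -0.570335 + 0.51·(-0.193934) = -0.669241
y(1.23) ≈ -0.6692

-0.6692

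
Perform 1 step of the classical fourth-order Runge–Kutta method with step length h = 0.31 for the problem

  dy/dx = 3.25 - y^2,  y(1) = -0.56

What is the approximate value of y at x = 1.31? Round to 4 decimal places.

0.4195

RK4: k1 = f(x_n, y_n); k2 = f(x_n + h/2, y_n + (h/2)·k1); k3 = f(x_n + h/2, y_n + (h/2)·k2); k4 = f(x_n + h, y_n + h·k3); y_{n+1} = y_n + (h/6)·(k1 + 2k2 + 2k3 + k4).
x=1.000000, y=-0.560000:
  k1 = f(1.000000, -0.560000) = 2.936400
  k2 = f(1.155000, -0.104858) = 3.239005
  k3 = f(1.155000, -0.057954) = 3.246641
  k4 = f(1.310000, 0.446459) = 3.050675
  y ← -0.560000 + (0.31/6)·(k1 + 2k2 + 2k3 + k4) = 0.419516
y(1.31) ≈ 0.4195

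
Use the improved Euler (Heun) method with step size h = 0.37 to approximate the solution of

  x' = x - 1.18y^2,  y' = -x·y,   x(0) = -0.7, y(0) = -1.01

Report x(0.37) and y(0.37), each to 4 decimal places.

-1.6650, -1.4712

Heun on (x,y): k1 = f(t_n, state_n); k2 = f(t_n + h, state_n + h·k1); state_{n+1} = state_n + (h/2)·(k1 + k2).
0.000000: (-0.700000, -1.010000)
  k1 = (-1.903718, -0.707000)
  predictor → (-1.404376, -1.271590)
  k2 = (-3.312366, -1.785790)
  → (-1.664976, -1.471166)
(x(0.37), y(0.37)) ≈ (-1.6650, -1.4712)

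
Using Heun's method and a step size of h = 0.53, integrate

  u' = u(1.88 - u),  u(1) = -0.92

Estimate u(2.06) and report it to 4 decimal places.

-98.1788

Heun: k1 = f(t_n, u_n); k2 = f(t_n + h, u_n + h·k1); u_{n+1} = u_n + (h/2)·(k1 + k2).
t=1.000000, u=-0.920000:
  k1 = f(1.000000, -0.920000) = -2.576000
  k2 = f(1.530000, -2.285280) = -9.518831
  u ← -0.920000 + (0.53/2)·(-2.576000 + (-9.518831)) = -4.125130
t=1.530000, u=-4.125130:
  k1 = f(1.530000, -4.125130) = -24.771944
  k2 = f(2.060000, -17.254261) = -330.147523
  u ← -4.125130 + (0.53/2)·(-24.771944 + (-330.147523)) = -98.178789
u(2.06) ≈ -98.1788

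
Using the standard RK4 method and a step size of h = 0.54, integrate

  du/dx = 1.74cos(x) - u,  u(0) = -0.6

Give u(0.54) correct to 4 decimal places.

0.3359

RK4: k1 = f(x_n, u_n); k2 = f(x_n + h/2, u_n + (h/2)·k1); k3 = f(x_n + h/2, u_n + (h/2)·k2); k4 = f(x_n + h, u_n + h·k3); u_{n+1} = u_n + (h/6)·(k1 + 2k2 + 2k3 + k4).
x=0.000000, u=-0.600000:
  k1 = f(0.000000, -0.600000) = 2.340000
  k2 = f(0.270000, 0.031800) = 1.645161
  k3 = f(0.270000, -0.155806) = 1.832768
  k4 = f(0.540000, 0.389695) = 1.102718
  u ← -0.600000 + (0.54/6)·(k1 + 2k2 + 2k3 + k4) = 0.335872
u(0.54) ≈ 0.3359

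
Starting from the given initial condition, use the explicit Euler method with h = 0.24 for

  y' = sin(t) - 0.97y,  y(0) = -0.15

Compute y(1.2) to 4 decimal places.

0.3691

Euler: y_{n+1} = y_n + h·f(t_n, y_n).
t=0.000000, y=-0.150000: f=0.145500 → y ← -0.150000 + 0.24·0.145500 = -0.115080
t=0.240000, y=-0.115080: f=0.349330 → y ← -0.115080 + 0.24·0.349330 = -0.031241
t=0.480000, y=-0.031241: f=0.492083 → y ← -0.031241 + 0.24·0.492083 = 0.086859
t=0.720000, y=0.086859: f=0.575131 → y ← 0.086859 + 0.24·0.575131 = 0.224891
t=0.960000, y=0.224891: f=0.601048 → y ← 0.224891 + 0.24·0.601048 = 0.369142
y(1.2) ≈ 0.3691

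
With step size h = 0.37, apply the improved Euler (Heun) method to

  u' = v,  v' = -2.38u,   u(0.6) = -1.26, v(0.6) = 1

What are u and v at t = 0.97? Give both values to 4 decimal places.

Heun on (u,v): k1 = f(t_n, state_n); k2 = f(t_n + h, state_n + h·k1); state_{n+1} = state_n + (h/2)·(k1 + k2).
0.600000: (-1.260000, 1.000000)
  k1 = (1.000000, 2.998800)
  predictor → (-0.890000, 2.109556)
  k2 = (2.109556, 2.118200)
  → (-0.684732, 1.946645)
(u(0.97), v(0.97)) ≈ (-0.6847, 1.9466)

-0.6847, 1.9466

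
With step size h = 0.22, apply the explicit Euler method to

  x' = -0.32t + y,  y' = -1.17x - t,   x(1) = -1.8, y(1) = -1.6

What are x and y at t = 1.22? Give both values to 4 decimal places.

Euler on (x,y): x_{n+1} = x_n + h·x', y_{n+1} = y_n + h·y'.
1.000000: (-1.800000, -1.600000); f=(-1.920000, 1.106000) → (-2.222400, -1.356680)
(x(1.22), y(1.22)) ≈ (-2.2224, -1.3567)

-2.2224, -1.3567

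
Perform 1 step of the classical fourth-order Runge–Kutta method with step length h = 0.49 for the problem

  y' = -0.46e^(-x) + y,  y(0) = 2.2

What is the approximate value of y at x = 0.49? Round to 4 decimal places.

RK4: k1 = f(x_n, y_n); k2 = f(x_n + h/2, y_n + (h/2)·k1); k3 = f(x_n + h/2, y_n + (h/2)·k2); k4 = f(x_n + h, y_n + h·k3); y_{n+1} = y_n + (h/6)·(k1 + 2k2 + 2k3 + k4).
x=0.000000, y=2.200000:
  k1 = f(0.000000, 2.200000) = 1.740000
  k2 = f(0.245000, 2.626300) = 2.266256
  k3 = f(0.245000, 2.755233) = 2.395189
  k4 = f(0.490000, 3.373642) = 3.091834
  y ← 2.200000 + (0.49/6)·(k1 + 2k2 + 2k3 + k4) = 3.355969
y(0.49) ≈ 3.3560

3.3560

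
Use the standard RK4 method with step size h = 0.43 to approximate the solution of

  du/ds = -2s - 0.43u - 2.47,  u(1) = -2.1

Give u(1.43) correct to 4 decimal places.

-3.6744

RK4: k1 = f(s_n, u_n); k2 = f(s_n + h/2, u_n + (h/2)·k1); k3 = f(s_n + h/2, u_n + (h/2)·k2); k4 = f(s_n + h, u_n + h·k3); u_{n+1} = u_n + (h/6)·(k1 + 2k2 + 2k3 + k4).
s=1.000000, u=-2.100000:
  k1 = f(1.000000, -2.100000) = -3.567000
  k2 = f(1.215000, -2.866905) = -3.667231
  k3 = f(1.215000, -2.888455) = -3.657965
  k4 = f(1.430000, -3.672925) = -3.750642
  u ← -2.100000 + (0.43/6)·(k1 + 2k2 + 2k3 + k4) = -3.674376
u(1.43) ≈ -3.6744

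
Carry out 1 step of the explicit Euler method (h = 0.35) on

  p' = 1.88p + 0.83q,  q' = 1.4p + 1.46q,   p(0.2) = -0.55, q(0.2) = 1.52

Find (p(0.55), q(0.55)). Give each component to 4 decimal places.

Euler on (p,q): p_{n+1} = p_n + h·p', q_{n+1} = q_n + h·q'.
0.200000: (-0.550000, 1.520000); f=(0.227600, 1.449200) → (-0.470340, 2.027220)
(p(0.55), q(0.55)) ≈ (-0.4703, 2.0272)

-0.4703, 2.0272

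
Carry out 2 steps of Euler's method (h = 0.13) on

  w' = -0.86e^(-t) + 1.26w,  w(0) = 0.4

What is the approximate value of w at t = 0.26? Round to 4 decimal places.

Euler: w_{n+1} = w_n + h·f(t_n, w_n).
t=0.000000, w=0.400000: f=-0.356000 → w ← 0.400000 + 0.13·(-0.356000) = 0.353720
t=0.130000, w=0.353720: f=-0.309475 → w ← 0.353720 + 0.13·(-0.309475) = 0.313488
w(0.26) ≈ 0.3135

0.3135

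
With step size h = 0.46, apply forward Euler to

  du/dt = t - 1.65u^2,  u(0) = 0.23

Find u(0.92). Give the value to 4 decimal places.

0.3741

Euler: u_{n+1} = u_n + h·f(t_n, u_n).
t=0.000000, u=0.230000: f=-0.087285 → u ← 0.230000 + 0.46·(-0.087285) = 0.189849
t=0.460000, u=0.189849: f=0.400530 → u ← 0.189849 + 0.46·0.400530 = 0.374093
u(0.92) ≈ 0.3741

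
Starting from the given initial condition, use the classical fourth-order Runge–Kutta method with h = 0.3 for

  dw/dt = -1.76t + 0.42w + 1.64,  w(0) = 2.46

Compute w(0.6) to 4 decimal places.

RK4: k1 = f(t_n, w_n); k2 = f(t_n + h/2, w_n + (h/2)·k1); k3 = f(t_n + h/2, w_n + (h/2)·k2); k4 = f(t_n + h, w_n + h·k3); w_{n+1} = w_n + (h/6)·(k1 + 2k2 + 2k3 + k4).
t=0.000000, w=2.460000:
  k1 = f(0.000000, 2.460000) = 2.673200
  k2 = f(0.150000, 2.860980) = 2.577612
  k3 = f(0.150000, 2.846642) = 2.571590
  k4 = f(0.300000, 3.231477) = 2.469220
  w ← 2.460000 + (0.3/6)·(k1 + 2k2 + 2k3 + k4) = 3.232041
t=0.300000, w=3.232041:
  k1 = f(0.300000, 3.232041) = 2.469457
  k2 = f(0.450000, 3.602460) = 2.361033
  k3 = f(0.450000, 3.586196) = 2.354202
  k4 = f(0.600000, 3.938302) = 2.238087
  w ← 3.232041 + (0.3/6)·(k1 + 2k2 + 2k3 + k4) = 3.938942
w(0.6) ≈ 3.9389

3.9389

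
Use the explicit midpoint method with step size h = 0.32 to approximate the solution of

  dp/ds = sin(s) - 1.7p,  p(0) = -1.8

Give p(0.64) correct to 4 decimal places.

Midpoint: k1 = f(s_n, p_n); k2 = f(s_n + h/2, p_n + (h/2)·k1); p_{n+1} = p_n + h·k2.
s=0.000000, p=-1.800000:
  k1 = f(0.000000, -1.800000) = 3.060000
  k2 = f(0.160000, -1.310400) = 2.386998
  p ← -1.800000 + 0.32·2.386998 = -1.036161
s=0.320000, p=-1.036161:
  k1 = f(0.320000, -1.036161) = 2.076040
  k2 = f(0.480000, -0.703994) = 1.658569
  p ← -1.036161 + 0.32·1.658569 = -0.505418
p(0.64) ≈ -0.5054

-0.5054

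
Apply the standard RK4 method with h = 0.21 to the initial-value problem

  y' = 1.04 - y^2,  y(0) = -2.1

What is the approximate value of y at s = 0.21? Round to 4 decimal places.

RK4: k1 = f(s_n, y_n); k2 = f(s_n + h/2, y_n + (h/2)·k1); k3 = f(s_n + h/2, y_n + (h/2)·k2); k4 = f(s_n + h, y_n + h·k3); y_{n+1} = y_n + (h/6)·(k1 + 2k2 + 2k3 + k4).
s=0.000000, y=-2.100000:
  k1 = f(0.000000, -2.100000) = -3.370000
  k2 = f(0.105000, -2.453850) = -4.981380
  k3 = f(0.105000, -2.623045) = -5.840364
  k4 = f(0.210000, -3.326477) = -10.025446
  y ← -2.100000 + (0.21/6)·(k1 + 2k2 + 2k3 + k4) = -3.326363
y(0.21) ≈ -3.3264

-3.3264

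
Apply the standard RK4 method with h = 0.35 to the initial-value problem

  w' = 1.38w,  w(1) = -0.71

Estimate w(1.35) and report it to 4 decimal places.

-1.1507

RK4: k1 = f(t_n, w_n); k2 = f(t_n + h/2, w_n + (h/2)·k1); k3 = f(t_n + h/2, w_n + (h/2)·k2); k4 = f(t_n + h, w_n + h·k3); w_{n+1} = w_n + (h/6)·(k1 + 2k2 + 2k3 + k4).
t=1.000000, w=-0.710000:
  k1 = f(1.000000, -0.710000) = -0.979800
  k2 = f(1.175000, -0.881465) = -1.216422
  k3 = f(1.175000, -0.922874) = -1.273566
  k4 = f(1.350000, -1.155748) = -1.594932
  w ← -0.710000 + (0.35/6)·(k1 + 2k2 + 2k3 + k4) = -1.150691
w(1.35) ≈ -1.1507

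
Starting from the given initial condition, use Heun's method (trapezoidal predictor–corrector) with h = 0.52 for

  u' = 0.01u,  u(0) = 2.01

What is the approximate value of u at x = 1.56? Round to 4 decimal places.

Heun: k1 = f(x_n, u_n); k2 = f(x_n + h, u_n + h·k1); u_{n+1} = u_n + (h/2)·(k1 + k2).
x=0.000000, u=2.010000:
  k1 = f(0.000000, 2.010000) = 0.020100
  k2 = f(0.520000, 2.020452) = 0.020205
  u ← 2.010000 + (0.52/2)·(0.020100 + 0.020205) = 2.020479
x=0.520000, u=2.020479:
  k1 = f(0.520000, 2.020479) = 0.020205
  k2 = f(1.040000, 2.030986) = 0.020310
  u ← 2.020479 + (0.52/2)·(0.020205 + 0.020310) = 2.031013
x=1.040000, u=2.031013:
  k1 = f(1.040000, 2.031013) = 0.020310
  k2 = f(1.560000, 2.041574) = 0.020416
  u ← 2.031013 + (0.52/2)·(0.020310 + 0.020416) = 2.041602
u(1.56) ≈ 2.0416

2.0416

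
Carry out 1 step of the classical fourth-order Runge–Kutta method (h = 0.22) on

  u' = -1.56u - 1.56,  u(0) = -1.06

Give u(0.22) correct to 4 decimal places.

RK4: k1 = f(x_n, u_n); k2 = f(x_n + h/2, u_n + (h/2)·k1); k3 = f(x_n + h/2, u_n + (h/2)·k2); k4 = f(x_n + h, u_n + h·k3); u_{n+1} = u_n + (h/6)·(k1 + 2k2 + 2k3 + k4).
x=0.000000, u=-1.060000:
  k1 = f(0.000000, -1.060000) = 0.093600
  k2 = f(0.110000, -1.049704) = 0.077538
  k3 = f(0.110000, -1.051471) = 0.080294
  k4 = f(0.220000, -1.042335) = 0.066043
  u ← -1.060000 + (0.22/6)·(k1 + 2k2 + 2k3 + k4) = -1.042572
u(0.22) ≈ -1.0426

-1.0426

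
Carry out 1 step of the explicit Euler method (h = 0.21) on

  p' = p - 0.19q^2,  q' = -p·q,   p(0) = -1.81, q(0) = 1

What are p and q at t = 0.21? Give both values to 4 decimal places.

-2.2300, 1.3801

Euler on (p,q): p_{n+1} = p_n + h·p', q_{n+1} = q_n + h·q'.
0.000000: (-1.810000, 1.000000); f=(-2.000000, 1.810000) → (-2.230000, 1.380100)
(p(0.21), q(0.21)) ≈ (-2.2300, 1.3801)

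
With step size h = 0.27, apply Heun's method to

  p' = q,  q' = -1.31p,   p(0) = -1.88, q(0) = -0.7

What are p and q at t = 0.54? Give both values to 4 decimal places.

Heun on (p,q): k1 = f(t_n, state_n); k2 = f(t_n + h, state_n + h·k1); state_{n+1} = state_n + (h/2)·(k1 + k2).
0.000000: (-1.880000, -0.700000)
  k1 = (-0.700000, 2.462800)
  predictor → (-2.069000, -0.035044)
  k2 = (-0.035044, 2.710390)
  → (-1.979231, -0.001619)
0.270000: (-1.979231, -0.001619)
  k1 = (-0.001619, 2.592793)
  predictor → (-1.979668, 0.698435)
  k2 = (0.698435, 2.593365)
  → (-1.885161, 0.698512)
(p(0.54), q(0.54)) ≈ (-1.8852, 0.6985)

-1.8852, 0.6985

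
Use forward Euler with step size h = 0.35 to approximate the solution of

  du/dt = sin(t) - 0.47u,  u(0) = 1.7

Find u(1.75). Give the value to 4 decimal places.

Euler: u_{n+1} = u_n + h·f(t_n, u_n).
t=0.000000, u=1.700000: f=-0.799000 → u ← 1.700000 + 0.35·(-0.799000) = 1.420350
t=0.350000, u=1.420350: f=-0.324667 → u ← 1.420350 + 0.35·(-0.324667) = 1.306717
t=0.700000, u=1.306717: f=0.030061 → u ← 1.306717 + 0.35·0.030061 = 1.317238
t=1.050000, u=1.317238: f=0.248321 → u ← 1.317238 + 0.35·0.248321 = 1.404150
t=1.400000, u=1.404150: f=0.325499 → u ← 1.404150 + 0.35·0.325499 = 1.518075
u(1.75) ≈ 1.5181

1.5181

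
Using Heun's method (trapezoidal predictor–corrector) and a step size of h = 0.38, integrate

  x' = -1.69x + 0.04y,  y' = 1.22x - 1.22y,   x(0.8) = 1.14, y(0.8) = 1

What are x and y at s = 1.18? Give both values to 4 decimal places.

0.6538, 0.8837

Heun on (x,y): k1 = f(s_n, state_n); k2 = f(s_n + h, state_n + h·k1); state_{n+1} = state_n + (h/2)·(k1 + k2).
0.800000: (1.140000, 1.000000)
  k1 = (-1.886600, 0.170800)
  predictor → (0.423092, 1.064904)
  k2 = (-0.672429, -0.783011)
  → (0.653784, 0.883680)
(x(1.18), y(1.18)) ≈ (0.6538, 0.8837)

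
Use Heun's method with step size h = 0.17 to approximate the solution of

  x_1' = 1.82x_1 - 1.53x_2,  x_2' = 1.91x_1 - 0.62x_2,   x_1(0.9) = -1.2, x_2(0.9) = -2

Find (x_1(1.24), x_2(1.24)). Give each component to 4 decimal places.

-0.7064, -2.2000

Heun on (x_1,x_2): k1 = f(t_n, state_n); k2 = f(t_n + h, state_n + h·k1); state_{n+1} = state_n + (h/2)·(k1 + k2).
0.900000: (-1.200000, -2.000000)
  k1 = (0.876000, -1.052000)
  predictor → (-1.051080, -2.178840)
  k2 = (1.420660, -0.656682)
  → (-1.004784, -2.145238)
1.070000: (-1.004784, -2.145238)
  k1 = (1.453507, -0.589090)
  predictor → (-0.757688, -2.245383)
  k2 = (2.056445, -0.055046)
  → (-0.706438, -2.199990)
(x_1(1.24), x_2(1.24)) ≈ (-0.7064, -2.2000)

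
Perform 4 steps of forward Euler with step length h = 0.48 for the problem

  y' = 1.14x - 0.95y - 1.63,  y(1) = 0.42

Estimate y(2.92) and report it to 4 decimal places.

Euler: y_{n+1} = y_n + h·f(x_n, y_n).
x=1.000000, y=0.420000: f=-0.889000 → y ← 0.420000 + 0.48·(-0.889000) = -0.006720
x=1.480000, y=-0.006720: f=0.063584 → y ← -0.006720 + 0.48·0.063584 = 0.023800
x=1.960000, y=0.023800: f=0.581790 → y ← 0.023800 + 0.48·0.581790 = 0.303059
x=2.440000, y=0.303059: f=0.863694 → y ← 0.303059 + 0.48·0.863694 = 0.717632
y(2.92) ≈ 0.7176

0.7176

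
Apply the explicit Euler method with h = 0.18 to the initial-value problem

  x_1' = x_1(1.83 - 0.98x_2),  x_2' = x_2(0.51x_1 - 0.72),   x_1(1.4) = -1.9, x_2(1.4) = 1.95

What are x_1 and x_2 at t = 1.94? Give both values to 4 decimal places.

Euler on (x_1,x_2): x_1_{n+1} = x_1_n + h·x_1', x_2_{n+1} = x_2_n + h·x_2'.
1.400000: (-1.900000, 1.950000); f=(0.153900, -3.293550) → (-1.872298, 1.357161)
1.580000: (-1.872298, 1.357161); f=(-0.936116, -2.273071) → (-2.040799, 0.948008)
1.760000: (-2.040799, 0.948008); f=(-1.838662, -1.669260) → (-2.371758, 0.647541)
(x_1(1.94), x_2(1.94)) ≈ (-2.3718, 0.6475)

-2.3718, 0.6475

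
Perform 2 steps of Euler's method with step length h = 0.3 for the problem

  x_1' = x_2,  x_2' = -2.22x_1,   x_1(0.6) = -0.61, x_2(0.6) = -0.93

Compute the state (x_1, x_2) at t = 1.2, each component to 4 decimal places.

-1.0461, 0.0683

Euler on (x_1,x_2): x_1_{n+1} = x_1_n + h·x_1', x_2_{n+1} = x_2_n + h·x_2'.
0.600000: (-0.610000, -0.930000); f=(-0.930000, 1.354200) → (-0.889000, -0.523740)
0.900000: (-0.889000, -0.523740); f=(-0.523740, 1.973580) → (-1.046122, 0.068334)
(x_1(1.2), x_2(1.2)) ≈ (-1.0461, 0.0683)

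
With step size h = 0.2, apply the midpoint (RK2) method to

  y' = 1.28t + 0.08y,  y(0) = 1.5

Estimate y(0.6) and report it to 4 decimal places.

1.8075

Midpoint: k1 = f(t_n, y_n); k2 = f(t_n + h/2, y_n + (h/2)·k1); y_{n+1} = y_n + h·k2.
t=0.000000, y=1.500000:
  k1 = f(0.000000, 1.500000) = 0.120000
  k2 = f(0.100000, 1.512000) = 0.248960
  y ← 1.500000 + 0.2·0.248960 = 1.549792
t=0.200000, y=1.549792:
  k1 = f(0.200000, 1.549792) = 0.379983
  k2 = f(0.300000, 1.587790) = 0.511023
  y ← 1.549792 + 0.2·0.511023 = 1.651997
t=0.400000, y=1.651997:
  k1 = f(0.400000, 1.651997) = 0.644160
  k2 = f(0.500000, 1.716413) = 0.777313
  y ← 1.651997 + 0.2·0.777313 = 1.807459
y(0.6) ≈ 1.8075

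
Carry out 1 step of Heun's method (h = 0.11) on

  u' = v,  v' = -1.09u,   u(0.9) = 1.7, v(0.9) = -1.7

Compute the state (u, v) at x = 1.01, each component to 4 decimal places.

1.5018, -1.8926

Heun on (u,v): k1 = f(x_n, state_n); k2 = f(x_n + h, state_n + h·k1); state_{n+1} = state_n + (h/2)·(k1 + k2).
0.900000: (1.700000, -1.700000)
  k1 = (-1.700000, -1.853000)
  predictor → (1.513000, -1.903830)
  k2 = (-1.903830, -1.649170)
  → (1.501789, -1.892619)
(u(1.01), v(1.01)) ≈ (1.5018, -1.8926)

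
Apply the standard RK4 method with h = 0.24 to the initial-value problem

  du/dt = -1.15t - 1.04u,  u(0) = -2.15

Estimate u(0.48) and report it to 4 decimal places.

RK4: k1 = f(t_n, u_n); k2 = f(t_n + h/2, u_n + (h/2)·k1); k3 = f(t_n + h/2, u_n + (h/2)·k2); k4 = f(t_n + h, u_n + h·k3); u_{n+1} = u_n + (h/6)·(k1 + 2k2 + 2k3 + k4).
t=0.000000, u=-2.150000:
  k1 = f(0.000000, -2.150000) = 2.236000
  k2 = f(0.120000, -1.881680) = 1.818947
  k3 = f(0.120000, -1.931726) = 1.870995
  k4 = f(0.240000, -1.700961) = 1.493000
  u ← -2.150000 + (0.24/6)·(k1 + 2k2 + 2k3 + k4) = -1.705645
t=0.240000, u=-1.705645:
  k1 = f(0.240000, -1.705645) = 1.497870
  k2 = f(0.360000, -1.525900) = 1.172936
  k3 = f(0.360000, -1.564892) = 1.213488
  k4 = f(0.480000, -1.414408) = 0.918984
  u ← -1.705645 + (0.24/6)·(k1 + 2k2 + 2k3 + k4) = -1.418057
u(0.48) ≈ -1.4181

-1.4181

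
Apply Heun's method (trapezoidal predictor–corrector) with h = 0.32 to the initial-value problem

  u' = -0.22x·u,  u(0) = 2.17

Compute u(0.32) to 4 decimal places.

2.1456

Heun: k1 = f(x_n, u_n); k2 = f(x_n + h, u_n + h·k1); u_{n+1} = u_n + (h/2)·(k1 + k2).
x=0.000000, u=2.170000:
  k1 = f(0.000000, 2.170000) = 0.000000
  k2 = f(0.320000, 2.170000) = -0.152768
  u ← 2.170000 + (0.32/2)·(0.000000 + (-0.152768)) = 2.145557
u(0.32) ≈ 2.1456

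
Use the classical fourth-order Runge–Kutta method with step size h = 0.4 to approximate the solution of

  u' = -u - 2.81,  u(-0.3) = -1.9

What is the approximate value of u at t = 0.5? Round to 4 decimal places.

RK4: k1 = f(t_n, u_n); k2 = f(t_n + h/2, u_n + (h/2)·k1); k3 = f(t_n + h/2, u_n + (h/2)·k2); k4 = f(t_n + h, u_n + h·k3); u_{n+1} = u_n + (h/6)·(k1 + 2k2 + 2k3 + k4).
t=-0.300000, u=-1.900000:
  k1 = f(-0.300000, -1.900000) = -0.910000
  k2 = f(-0.100000, -2.082000) = -0.728000
  k3 = f(-0.100000, -2.045600) = -0.764400
  k4 = f(0.100000, -2.205760) = -0.604240
  u ← -1.900000 + (0.4/6)·(k1 + 2k2 + 2k3 + k4) = -2.199936
t=0.100000, u=-2.199936:
  k1 = f(0.100000, -2.199936) = -0.610064
  k2 = f(0.300000, -2.321949) = -0.488051
  k3 = f(0.300000, -2.297546) = -0.512454
  k4 = f(0.500000, -2.404918) = -0.405082
  u ← -2.199936 + (0.4/6)·(k1 + 2k2 + 2k3 + k4) = -2.401013
u(0.5) ≈ -2.4010

-2.4010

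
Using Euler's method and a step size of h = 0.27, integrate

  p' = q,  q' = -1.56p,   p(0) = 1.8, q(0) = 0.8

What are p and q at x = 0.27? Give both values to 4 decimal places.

Euler on (p,q): p_{n+1} = p_n + h·p', q_{n+1} = q_n + h·q'.
0.000000: (1.800000, 0.800000); f=(0.800000, -2.808000) → (2.016000, 0.041840)
(p(0.27), q(0.27)) ≈ (2.0160, 0.0418)

2.0160, 0.0418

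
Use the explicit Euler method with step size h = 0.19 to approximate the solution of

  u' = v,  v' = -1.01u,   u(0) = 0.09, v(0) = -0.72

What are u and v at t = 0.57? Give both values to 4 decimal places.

-0.3253, -0.6924

Euler on (u,v): u_{n+1} = u_n + h·u', v_{n+1} = v_n + h·v'.
0.000000: (0.090000, -0.720000); f=(-0.720000, -0.090900) → (-0.046800, -0.737271)
0.190000: (-0.046800, -0.737271); f=(-0.737271, 0.047268) → (-0.186881, -0.728290)
0.380000: (-0.186881, -0.728290); f=(-0.728290, 0.188750) → (-0.325257, -0.692428)
(u(0.57), v(0.57)) ≈ (-0.3253, -0.6924)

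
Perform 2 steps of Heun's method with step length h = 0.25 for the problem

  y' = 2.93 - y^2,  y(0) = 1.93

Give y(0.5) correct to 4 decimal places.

Heun: k1 = f(x_n, y_n); k2 = f(x_n + h, y_n + h·k1); y_{n+1} = y_n + (h/2)·(k1 + k2).
x=0.000000, y=1.930000:
  k1 = f(0.000000, 1.930000) = -0.794900
  k2 = f(0.250000, 1.731275) = -0.067313
  y ← 1.930000 + (0.25/2)·(-0.794900 + (-0.067313)) = 1.822223
x=0.250000, y=1.822223:
  k1 = f(0.250000, 1.822223) = -0.390498
  k2 = f(0.500000, 1.724599) = -0.044241
  y ← 1.822223 + (0.25/2)·(-0.390498 + (-0.044241)) = 1.767881
y(0.5) ≈ 1.7679

1.7679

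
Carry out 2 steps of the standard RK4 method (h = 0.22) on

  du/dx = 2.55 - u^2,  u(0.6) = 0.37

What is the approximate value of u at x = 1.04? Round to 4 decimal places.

1.1727

RK4: k1 = f(x_n, u_n); k2 = f(x_n + h/2, u_n + (h/2)·k1); k3 = f(x_n + h/2, u_n + (h/2)·k2); k4 = f(x_n + h, u_n + h·k3); u_{n+1} = u_n + (h/6)·(k1 + 2k2 + 2k3 + k4).
x=0.600000, u=0.370000:
  k1 = f(0.600000, 0.370000) = 2.413100
  k2 = f(0.710000, 0.635441) = 2.146215
  k3 = f(0.710000, 0.606084) = 2.182663
  k4 = f(0.820000, 0.850186) = 1.827184
  u ← 0.370000 + (0.22/6)·(k1 + 2k2 + 2k3 + k4) = 0.842928
x=0.820000, u=0.842928:
  k1 = f(0.820000, 0.842928) = 1.839472
  k2 = f(0.930000, 1.045270) = 1.457411
  k3 = f(0.930000, 1.003243) = 1.543503
  k4 = f(1.040000, 1.182499) = 1.151697
  u ← 0.842928 + (0.22/6)·(k1 + 2k2 + 2k3 + k4) = 1.172671
u(1.04) ≈ 1.1727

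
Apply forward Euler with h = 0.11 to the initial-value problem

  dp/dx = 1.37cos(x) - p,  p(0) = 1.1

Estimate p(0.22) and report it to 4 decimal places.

Euler: p_{n+1} = p_n + h·f(x_n, p_n).
x=0.000000, p=1.100000: f=0.270000 → p ← 1.100000 + 0.11·0.270000 = 1.129700
x=0.110000, p=1.129700: f=0.232020 → p ← 1.129700 + 0.11·0.232020 = 1.155222
p(0.22) ≈ 1.1552

1.1552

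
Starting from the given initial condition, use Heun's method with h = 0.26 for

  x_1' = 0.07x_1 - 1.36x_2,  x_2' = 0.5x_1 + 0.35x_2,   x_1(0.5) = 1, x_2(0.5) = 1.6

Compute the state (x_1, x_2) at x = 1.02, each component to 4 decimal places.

-0.2939, 2.0409

Heun on (x_1,x_2): k1 = f(x_n, state_n); k2 = f(x_n + h, state_n + h·k1); state_{n+1} = state_n + (h/2)·(k1 + k2).
0.500000: (1.000000, 1.600000)
  k1 = (-2.106000, 1.060000)
  predictor → (0.452440, 1.875600)
  k2 = (-2.519145, 0.882680)
  → (0.398731, 1.852548)
0.760000: (0.398731, 1.852548)
  k1 = (-2.491555, 0.847758)
  predictor → (-0.249073, 2.072965)
  k2 = (-2.836668, 0.601001)
  → (-0.293938, 2.040887)
(x_1(1.02), x_2(1.02)) ≈ (-0.2939, 2.0409)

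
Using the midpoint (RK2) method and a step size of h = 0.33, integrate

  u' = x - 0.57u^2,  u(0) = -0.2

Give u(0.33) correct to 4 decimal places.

-0.1534

Midpoint: k1 = f(x_n, u_n); k2 = f(x_n + h/2, u_n + (h/2)·k1); u_{n+1} = u_n + h·k2.
x=0.000000, u=-0.200000:
  k1 = f(0.000000, -0.200000) = -0.022800
  k2 = f(0.165000, -0.203762) = 0.141334
  u ← -0.200000 + 0.33·0.141334 = -0.153360
u(0.33) ≈ -0.1534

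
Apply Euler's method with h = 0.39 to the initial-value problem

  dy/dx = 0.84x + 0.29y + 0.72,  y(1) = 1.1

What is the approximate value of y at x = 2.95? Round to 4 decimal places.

7.1225

Euler: y_{n+1} = y_n + h·f(x_n, y_n).
x=1.000000, y=1.100000: f=1.879000 → y ← 1.100000 + 0.39·1.879000 = 1.832810
x=1.390000, y=1.832810: f=2.419115 → y ← 1.832810 + 0.39·2.419115 = 2.776265
x=1.780000, y=2.776265: f=3.020317 → y ← 2.776265 + 0.39·3.020317 = 3.954188
x=2.170000, y=3.954188: f=3.689515 → y ← 3.954188 + 0.39·3.689515 = 5.393099
x=2.560000, y=5.393099: f=4.434399 → y ← 5.393099 + 0.39·4.434399 = 7.122515
y(2.95) ≈ 7.1225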